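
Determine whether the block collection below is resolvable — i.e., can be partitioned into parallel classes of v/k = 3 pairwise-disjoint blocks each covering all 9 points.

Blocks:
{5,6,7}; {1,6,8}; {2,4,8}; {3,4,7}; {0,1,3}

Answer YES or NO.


v = 9, block size k = 3, number of blocks = 5.
For resolvability, blocks must partition into parallel classes of size v/k = 3.
Total blocks must therefore be a multiple of 3: 5 = 3·1 + 2 ⇒ not divisible ✗.
Resolvable? NO.

NO


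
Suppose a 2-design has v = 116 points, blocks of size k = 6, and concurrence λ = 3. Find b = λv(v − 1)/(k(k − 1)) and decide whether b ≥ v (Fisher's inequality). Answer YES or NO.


r = λ(v − 1)/(k − 1) = 3·115/5 = 69.
b = vr/k = 116·69/6 = 1334.
Fisher's inequality: b ≥ v ⇔ 1334 ≥ 116? YES.

YES


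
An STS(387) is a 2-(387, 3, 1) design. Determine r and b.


An STS(v) is a 2-(v, 3, 1) BIBD: block size k = 3, λ = 1.
Replication: r(k − 1) = λ(v − 1) ⇒ r·2 = 387 − 1 = 386 ⇒ r = 193.
Block count: bk = vr ⇒ b·3 = 387·193 = 74691 ⇒ b = 24897.
(Check via b = v(v − 1)/6 = 387·386/6 = 149382/6 = 24897.)

r = 193, b = 24897.


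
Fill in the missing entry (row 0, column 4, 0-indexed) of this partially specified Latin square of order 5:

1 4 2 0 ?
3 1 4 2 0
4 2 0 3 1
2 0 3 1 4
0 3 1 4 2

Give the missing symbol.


Row 0 contains symbols [0, 1, 2, 4] — missing [3].
Column 4 contains symbols [0, 1, 2, 4] — missing [3].
The missing symbol must appear in both missing sets; intersection = [3].
Therefore the hidden value is 3.

Missing value = 3.


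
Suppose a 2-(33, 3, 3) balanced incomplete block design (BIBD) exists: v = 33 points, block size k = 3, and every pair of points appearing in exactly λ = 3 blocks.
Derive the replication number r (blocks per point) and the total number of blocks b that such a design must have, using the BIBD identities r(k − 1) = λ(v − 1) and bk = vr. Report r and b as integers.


Any 2-(v, k, λ) BIBD satisfies two necessary conditions:
  (i)  Each point sits in r blocks, and counting incidences through any fixed point gives r(k − 1) = λ(v − 1), so r = λ(v − 1)/(k − 1).
  (ii) Total incidences bk = vr, so b = vr/k.
Step 1: r = λ(v − 1)/(k − 1) = 3·(33 − 1)/(3 − 1) = 3·32/2 = 96/2 = 48.
Step 2: b = vr/k = 33·48/3 = 1584/3 = 528.
Check integrality: r = 48 ∈ Z ✓, b = 528 ∈ Z ✓.
(These identities are necessary conditions: they determine r and b for any design with these parameters, but do not by themselves prove that one exists.)

r = 48, b = 528.


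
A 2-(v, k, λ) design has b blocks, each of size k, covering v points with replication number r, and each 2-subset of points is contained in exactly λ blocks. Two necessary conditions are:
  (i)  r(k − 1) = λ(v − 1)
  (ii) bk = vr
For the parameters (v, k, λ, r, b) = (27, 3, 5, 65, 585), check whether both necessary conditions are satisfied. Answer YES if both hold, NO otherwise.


Condition (i): r(k − 1) = 65·2 = 130; λ(v − 1) = 5·26 = 130. Match? YES.
Condition (ii): bk = 585·3 = 1755; vr = 27·65 = 1755. Match? YES.
Both conditions hold? YES.

YES


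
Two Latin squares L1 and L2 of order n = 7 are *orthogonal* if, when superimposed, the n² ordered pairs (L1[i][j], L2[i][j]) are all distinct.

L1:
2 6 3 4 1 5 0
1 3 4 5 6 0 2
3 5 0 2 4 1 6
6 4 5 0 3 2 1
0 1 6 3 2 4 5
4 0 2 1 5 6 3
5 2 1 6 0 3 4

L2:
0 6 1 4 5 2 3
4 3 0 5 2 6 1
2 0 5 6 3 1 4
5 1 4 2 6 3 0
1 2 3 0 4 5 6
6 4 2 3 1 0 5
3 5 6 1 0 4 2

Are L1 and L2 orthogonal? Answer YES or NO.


Form the n² = 49 superimposed pairs (L1[i][j], L2[i][j]), row by row (rows and columns indexed from 0):
row 0: (2,0) (6,6) (3,1) (4,4) (1,5) (5,2) (0,3)
row 1: (1,4) (3,3) (4,0) (5,5) (6,2) (0,6) (2,1)
row 2: (3,2) (5,0) (0,5) (2,6) (4,3) (1,1) (6,4)
row 3: (6,5) (4,1) (5,4) (0,2) (3,6) (2,3) (1,0)
row 4: (0,1) (1,2) (6,3) (3,0) (2,4) (4,5) (5,6)
row 5: (4,6) (0,4) (2,2) (1,3) (5,1) (6,0) (3,5)
row 6: (5,3) (2,5) (1,6) (6,1) (0,0) (3,4) (4,2)
Orthogonality requires all 49 pairs distinct.
Check by first coordinate: for each symbol s of L1, list the L2 entries in the n cells where L1 = s; they must all differ.
  L1 = 0: L2 entries (in reading order) 3, 6, 5, 2, 1, 4, 0 — all 7 distinct ✓
  L1 = 1: L2 entries (in reading order) 5, 4, 1, 0, 2, 3, 6 — all 7 distinct ✓
  L1 = 2: L2 entries (in reading order) 0, 1, 6, 3, 4, 2, 5 — all 7 distinct ✓
  L1 = 3: L2 entries (in reading order) 1, 3, 2, 6, 0, 5, 4 — all 7 distinct ✓
  L1 = 4: L2 entries (in reading order) 4, 0, 3, 1, 5, 6, 2 — all 7 distinct ✓
  L1 = 5: L2 entries (in reading order) 2, 5, 0, 4, 6, 1, 3 — all 7 distinct ✓
  L1 = 6: L2 entries (in reading order) 6, 2, 4, 5, 3, 0, 1 — all 7 distinct ✓
Every symbol of L1 meets every symbol of L2 exactly once, so all 49 pairs are distinct (49 of 49).
Conclusion: YES.

YES


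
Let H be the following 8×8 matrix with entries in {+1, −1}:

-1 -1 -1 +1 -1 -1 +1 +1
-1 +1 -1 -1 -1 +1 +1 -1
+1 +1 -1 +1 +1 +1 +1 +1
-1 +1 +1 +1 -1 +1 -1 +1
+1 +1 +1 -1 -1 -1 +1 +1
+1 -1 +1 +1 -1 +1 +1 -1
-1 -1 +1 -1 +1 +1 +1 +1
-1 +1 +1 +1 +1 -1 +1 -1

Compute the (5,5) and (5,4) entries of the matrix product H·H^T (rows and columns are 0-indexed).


Row 4 of H: [1, 1, 1, -1, -1, -1, 1, 1].
Row 5 of H: [1, -1, 1, 1, -1, 1, 1, -1].
(H·H^T)[5][5] = Σ_j H[5][j]·H[5][j] = (1)² + (-1)² + (1)² + (1)² + (-1)² + (1)² + (1)² + (-1)² = 1 + 1 + 1 + 1 + 1 + 1 + 1 + 1 = 8.
(H·H^T)[5][4] = Σ_j H[5][j]·H[4][j] = (1)·(1) + (-1)·(1) + (1)·(1) + (1)·(-1) + (-1)·(-1) + (1)·(-1) + (1)·(1) + (-1)·(1) = 1 + -1 + 1 + -1 + 1 + -1 + 1 + -1 = 0.
So rows 5 and 4 are orthogonal; the diagonal entry equals n = 8.

(5,5) entry = 8; (5,4) entry = 0.


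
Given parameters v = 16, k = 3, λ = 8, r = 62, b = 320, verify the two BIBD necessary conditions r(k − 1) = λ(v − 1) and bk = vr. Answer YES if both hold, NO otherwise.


Condition (i): r(k − 1) = 62·2 = 124; λ(v − 1) = 8·15 = 120. Match? NO.
Condition (ii): bk = 320·3 = 960; vr = 16·62 = 992. Match? NO.
Both conditions hold? NO.

NO


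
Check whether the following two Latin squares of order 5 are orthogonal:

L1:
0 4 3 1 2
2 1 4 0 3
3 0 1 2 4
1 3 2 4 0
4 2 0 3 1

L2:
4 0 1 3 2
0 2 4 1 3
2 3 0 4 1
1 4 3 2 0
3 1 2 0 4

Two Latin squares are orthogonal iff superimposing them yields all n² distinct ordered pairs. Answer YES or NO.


Form the n² = 25 superimposed pairs (L1[i][j], L2[i][j]), row by row (rows and columns indexed from 0):
row 0: (0,4) (4,0) (3,1) (1,3) (2,2)
row 1: (2,0) (1,2) (4,4) (0,1) (3,3)
row 2: (3,2) (0,3) (1,0) (2,4) (4,1)
row 3: (1,1) (3,4) (2,3) (4,2) (0,0)
row 4: (4,3) (2,1) (0,2) (3,0) (1,4)
Orthogonality requires all 25 pairs distinct.
Check by first coordinate: for each symbol s of L1, list the L2 entries in the n cells where L1 = s; they must all differ.
  L1 = 0: L2 entries (in reading order) 4, 1, 3, 0, 2 — all 5 distinct ✓
  L1 = 1: L2 entries (in reading order) 3, 2, 0, 1, 4 — all 5 distinct ✓
  L1 = 2: L2 entries (in reading order) 2, 0, 4, 3, 1 — all 5 distinct ✓
  L1 = 3: L2 entries (in reading order) 1, 3, 2, 4, 0 — all 5 distinct ✓
  L1 = 4: L2 entries (in reading order) 0, 4, 1, 2, 3 — all 5 distinct ✓
Every symbol of L1 meets every symbol of L2 exactly once, so all 25 pairs are distinct (25 of 25).
Conclusion: YES.

YES


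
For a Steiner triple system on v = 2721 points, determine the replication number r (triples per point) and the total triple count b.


An STS(v) is a 2-(v, 3, 1) BIBD: block size k = 3, λ = 1.
Replication: r(k − 1) = λ(v − 1) ⇒ r·2 = 2721 − 1 = 2720 ⇒ r = 1360.
Block count: b = v(v − 1)/6 = 2721·2720/6 = 7401120/6 = 1233520.

r = 1360, b = 1233520.


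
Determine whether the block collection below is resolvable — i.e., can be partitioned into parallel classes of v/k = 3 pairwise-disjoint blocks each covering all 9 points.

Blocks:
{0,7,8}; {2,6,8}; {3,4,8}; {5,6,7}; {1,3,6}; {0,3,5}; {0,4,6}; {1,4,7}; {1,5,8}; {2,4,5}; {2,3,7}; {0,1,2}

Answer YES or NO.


v = 9, block size k = 3, number of blocks = 12.
For resolvability, blocks must partition into parallel classes of size v/k = 3.
Total blocks must therefore be a multiple of 3: 12 = 3·4 + 0 ⇒ divisible ✓.
Greedy packing gives 4 candidate class(es). Each should be a full parallel class (size 3, covers all 9 points).
  Class 1 (3 blocks): {0,7,8}; {1,3,6}; {2,4,5}. Points covered: [0, 1, 2, 3, 4, 5, 6, 7, 8].
  Class 2 (3 blocks): {2,6,8}; {0,3,5}; {1,4,7}. Points covered: [0, 1, 2, 3, 4, 5, 6, 7, 8].
  Class 3 (3 blocks): {3,4,8}; {5,6,7}; {0,1,2}. Points covered: [0, 1, 2, 3, 4, 5, 6, 7, 8].
  Class 4 (3 blocks): {0,4,6}; {1,5,8}; {2,3,7}. Points covered: [0, 1, 2, 3, 4, 5, 6, 7, 8].
All classes full (size 3)? YES. All classes cover every point? YES.
Resolvable? YES.

YES


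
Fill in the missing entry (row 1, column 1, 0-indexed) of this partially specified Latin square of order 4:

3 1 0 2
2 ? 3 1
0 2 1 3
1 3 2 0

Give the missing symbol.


Row 1 contains symbols [1, 2, 3] — missing [0].
Column 1 contains symbols [1, 2, 3] — missing [0].
The missing symbol must appear in both missing sets; intersection = [0].
Therefore the hidden value is 0.

Missing value = 0.


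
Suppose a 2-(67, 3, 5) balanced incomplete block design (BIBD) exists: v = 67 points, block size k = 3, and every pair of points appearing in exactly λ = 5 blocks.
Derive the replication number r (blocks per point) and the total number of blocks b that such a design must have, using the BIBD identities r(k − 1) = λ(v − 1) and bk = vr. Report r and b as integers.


Any 2-(v, k, λ) BIBD satisfies two necessary conditions:
  (i)  Each point sits in r blocks, and counting incidences through any fixed point gives r(k − 1) = λ(v − 1), so r = λ(v − 1)/(k − 1).
  (ii) Total incidences bk = vr, so b = vr/k.
Step 1: r = λ(v − 1)/(k − 1) = 5·(67 − 1)/(3 − 1) = 5·66/2 = 330/2 = 165.
Step 2: b = vr/k = 67·165/3 = 11055/3 = 3685.
Check integrality: r = 165 ∈ Z ✓, b = 3685 ∈ Z ✓.
(These identities are necessary conditions: they determine r and b for any design with these parameters, but do not by themselves prove that one exists.)

r = 165, b = 3685.


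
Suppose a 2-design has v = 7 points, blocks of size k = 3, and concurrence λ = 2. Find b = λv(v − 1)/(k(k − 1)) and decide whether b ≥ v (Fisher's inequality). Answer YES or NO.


r = λ(v − 1)/(k − 1) = 2·6/2 = 6.
b = vr/k = 7·6/3 = 14.
Fisher's inequality: b ≥ v ⇔ 14 ≥ 7? YES.

YES


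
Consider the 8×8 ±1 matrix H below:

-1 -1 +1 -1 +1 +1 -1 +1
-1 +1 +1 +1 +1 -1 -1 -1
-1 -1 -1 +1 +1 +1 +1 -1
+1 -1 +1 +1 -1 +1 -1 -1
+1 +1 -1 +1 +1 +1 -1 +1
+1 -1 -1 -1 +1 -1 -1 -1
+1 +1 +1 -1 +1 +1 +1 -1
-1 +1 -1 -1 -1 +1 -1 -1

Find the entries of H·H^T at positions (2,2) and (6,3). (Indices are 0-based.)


Row 2 of H: [-1, -1, -1, 1, 1, 1, 1, -1].
Row 3 of H: [1, -1, 1, 1, -1, 1, -1, -1].
Row 6 of H: [1, 1, 1, -1, 1, 1, 1, -1].
(H·H^T)[2][2] = Σ_j H[2][j]·H[2][j] = (-1)² + (-1)² + (-1)² + (1)² + (1)² + (1)² + (1)² + (-1)² = 1 + 1 + 1 + 1 + 1 + 1 + 1 + 1 = 8.
(H·H^T)[6][3] = Σ_j H[6][j]·H[3][j] = (1)·(1) + (1)·(-1) + (1)·(1) + (-1)·(1) + (1)·(-1) + (1)·(1) + (1)·(-1) + (-1)·(-1) = 1 + -1 + 1 + -1 + -1 + 1 + -1 + 1 = 0.
So rows 6 and 3 are orthogonal; the diagonal entry equals n = 8.

(2,2) entry = 8; (6,3) entry = 0.


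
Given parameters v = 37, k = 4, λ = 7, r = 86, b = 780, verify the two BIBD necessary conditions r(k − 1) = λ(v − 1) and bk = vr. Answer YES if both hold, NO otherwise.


Condition (i): r(k − 1) = 86·3 = 258; λ(v − 1) = 7·36 = 252. Match? NO.
Condition (ii): bk = 780·4 = 3120; vr = 37·86 = 3182. Match? NO.
Both conditions hold? NO.

NO


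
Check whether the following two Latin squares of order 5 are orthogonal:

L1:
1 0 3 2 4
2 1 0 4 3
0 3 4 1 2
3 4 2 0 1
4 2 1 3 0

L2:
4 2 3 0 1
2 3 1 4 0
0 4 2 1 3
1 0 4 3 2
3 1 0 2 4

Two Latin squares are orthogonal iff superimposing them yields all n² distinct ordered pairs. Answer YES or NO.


Form the n² = 25 superimposed pairs (L1[i][j], L2[i][j]), row by row (rows and columns indexed from 0):
row 0: (1,4) (0,2) (3,3) (2,0) (4,1)
row 1: (2,2) (1,3) (0,1) (4,4) (3,0)
row 2: (0,0) (3,4) (4,2) (1,1) (2,3)
row 3: (3,1) (4,0) (2,4) (0,3) (1,2)
row 4: (4,3) (2,1) (1,0) (3,2) (0,4)
Orthogonality requires all 25 pairs distinct.
Check by first coordinate: for each symbol s of L1, list the L2 entries in the n cells where L1 = s; they must all differ.
  L1 = 0: L2 entries (in reading order) 2, 1, 0, 3, 4 — all 5 distinct ✓
  L1 = 1: L2 entries (in reading order) 4, 3, 1, 2, 0 — all 5 distinct ✓
  L1 = 2: L2 entries (in reading order) 0, 2, 3, 4, 1 — all 5 distinct ✓
  L1 = 3: L2 entries (in reading order) 3, 0, 4, 1, 2 — all 5 distinct ✓
  L1 = 4: L2 entries (in reading order) 1, 4, 2, 0, 3 — all 5 distinct ✓
Every symbol of L1 meets every symbol of L2 exactly once, so all 25 pairs are distinct (25 of 25).
Conclusion: YES.

YES


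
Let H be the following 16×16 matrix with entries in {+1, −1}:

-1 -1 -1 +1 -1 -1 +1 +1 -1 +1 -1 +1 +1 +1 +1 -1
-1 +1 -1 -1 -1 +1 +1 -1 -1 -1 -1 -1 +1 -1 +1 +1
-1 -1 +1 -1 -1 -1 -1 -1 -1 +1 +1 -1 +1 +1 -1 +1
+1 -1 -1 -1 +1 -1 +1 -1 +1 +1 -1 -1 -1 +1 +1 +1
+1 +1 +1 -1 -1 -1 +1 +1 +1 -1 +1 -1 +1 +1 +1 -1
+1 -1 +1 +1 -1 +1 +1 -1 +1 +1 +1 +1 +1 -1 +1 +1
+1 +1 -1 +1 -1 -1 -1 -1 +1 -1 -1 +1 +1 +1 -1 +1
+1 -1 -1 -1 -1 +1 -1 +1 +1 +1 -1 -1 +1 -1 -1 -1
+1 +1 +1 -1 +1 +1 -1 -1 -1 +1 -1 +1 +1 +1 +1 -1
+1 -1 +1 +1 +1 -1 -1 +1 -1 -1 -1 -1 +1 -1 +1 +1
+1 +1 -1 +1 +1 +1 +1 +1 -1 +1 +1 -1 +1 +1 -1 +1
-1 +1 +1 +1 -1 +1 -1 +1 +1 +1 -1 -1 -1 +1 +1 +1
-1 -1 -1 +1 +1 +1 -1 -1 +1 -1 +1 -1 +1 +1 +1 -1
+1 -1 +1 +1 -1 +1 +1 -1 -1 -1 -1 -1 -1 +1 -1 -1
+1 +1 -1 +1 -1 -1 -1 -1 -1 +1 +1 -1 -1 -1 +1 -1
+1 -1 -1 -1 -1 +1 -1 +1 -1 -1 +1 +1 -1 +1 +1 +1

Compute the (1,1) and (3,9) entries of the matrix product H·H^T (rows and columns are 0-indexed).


Row 1 of H: [-1, 1, -1, -1, -1, 1, 1, -1, -1, -1, -1, -1, 1, -1, 1, 1].
Row 3 of H: [1, -1, -1, -1, 1, -1, 1, -1, 1, 1, -1, -1, -1, 1, 1, 1].
Row 9 of H: [1, -1, 1, 1, 1, -1, -1, 1, -1, -1, -1, -1, 1, -1, 1, 1].
(H·H^T)[1][1] = Σ_j H[1][j]·H[1][j] = (-1)² + (1)² + (-1)² + (-1)² + (-1)² + (1)² + (1)² + (-1)² + (-1)² + (-1)² + (-1)² + (-1)² + (1)² + (-1)² + (1)² + (1)² = 1 + 1 + 1 + 1 + 1 + 1 + 1 + 1 + 1 + 1 + 1 + 1 + 1 + 1 + 1 + 1 = 16.
(H·H^T)[3][9] = Σ_j H[3][j]·H[9][j] = (1)·(1) + (-1)·(-1) + (-1)·(1) + (-1)·(1) + (1)·(1) + (-1)·(-1) + (1)·(-1) + (-1)·(1) + (1)·(-1) + (1)·(-1) + (-1)·(-1) + (-1)·(-1) + (-1)·(1) + (1)·(-1) + (1)·(1) + (1)·(1) = 1 + 1 + -1 + -1 + 1 + 1 + -1 + -1 + -1 + -1 + 1 + 1 + -1 + -1 + 1 + 1 = 0.
So rows 3 and 9 are orthogonal; the diagonal entry equals n = 16.

(1,1) entry = 16; (3,9) entry = 0.


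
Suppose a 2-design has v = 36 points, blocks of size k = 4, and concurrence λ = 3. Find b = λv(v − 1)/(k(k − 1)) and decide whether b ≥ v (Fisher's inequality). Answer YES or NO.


r = λ(v − 1)/(k − 1) = 3·35/3 = 35.
b = vr/k = 36·35/4 = 315.
Fisher's inequality: b ≥ v ⇔ 315 ≥ 36? YES.

YES


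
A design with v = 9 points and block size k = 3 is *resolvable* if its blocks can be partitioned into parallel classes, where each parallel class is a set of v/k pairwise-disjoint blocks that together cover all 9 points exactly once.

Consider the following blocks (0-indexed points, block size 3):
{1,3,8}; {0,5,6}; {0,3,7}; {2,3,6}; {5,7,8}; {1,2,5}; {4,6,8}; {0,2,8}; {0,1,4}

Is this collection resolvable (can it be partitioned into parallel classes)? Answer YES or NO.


v = 9, block size k = 3, number of blocks = 9.
For resolvability, blocks must partition into parallel classes of size v/k = 3.
Total blocks must therefore be a multiple of 3: 9 = 3·3 + 0 ⇒ divisible ✓.
Consider block {1,3,8}. The only other block(s) in the collection disjoint from it are {0,5,6} — just 1 block(s). Any parallel class containing {1,3,8} would need 2 other blocks each disjoint from it, so no parallel class of size 3 can contain {1,3,8}.
Since every block must belong to some parallel class in a resolution, the collection cannot be partitioned into parallel classes.
Resolvable? NO.

NO


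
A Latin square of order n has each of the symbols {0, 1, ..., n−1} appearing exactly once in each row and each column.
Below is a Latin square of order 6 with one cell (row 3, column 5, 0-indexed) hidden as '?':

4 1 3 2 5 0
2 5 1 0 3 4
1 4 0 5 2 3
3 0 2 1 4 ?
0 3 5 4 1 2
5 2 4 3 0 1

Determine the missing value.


Row 3 contains symbols [0, 1, 2, 3, 4] — missing [5].
Column 5 contains symbols [0, 1, 2, 3, 4] — missing [5].
The missing symbol must appear in both missing sets; intersection = [5].
Therefore the hidden value is 5.

Missing value = 5.


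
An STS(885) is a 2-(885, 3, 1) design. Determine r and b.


An STS(v) is a 2-(v, 3, 1) BIBD: block size k = 3, λ = 1.
Replication: r(k − 1) = λ(v − 1) ⇒ r·2 = 885 − 1 = 884 ⇒ r = 442.
Block count: bk = vr ⇒ b·3 = 885·442 = 391170 ⇒ b = 130390.

r = 442, b = 130390.


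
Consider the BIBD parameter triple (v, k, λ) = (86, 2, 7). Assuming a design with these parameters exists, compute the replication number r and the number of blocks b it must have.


Any 2-(v, k, λ) BIBD satisfies two necessary conditions:
  (i)  Each point sits in r blocks, and counting incidences through any fixed point gives r(k − 1) = λ(v − 1), so r = λ(v − 1)/(k − 1).
  (ii) Total incidences bk = vr, so b = vr/k.
Step 1: r = λ(v − 1)/(k − 1) = 7·(86 − 1)/(2 − 1) = 7·85/1 = 595/1 = 595.
Step 2: b = vr/k = 86·595/2 = 51170/2 = 25585.
Check integrality: r = 595 ∈ Z ✓, b = 25585 ∈ Z ✓.
(These identities are necessary conditions: they determine r and b for any design with these parameters, but do not by themselves prove that one exists.)

r = 595, b = 25585.


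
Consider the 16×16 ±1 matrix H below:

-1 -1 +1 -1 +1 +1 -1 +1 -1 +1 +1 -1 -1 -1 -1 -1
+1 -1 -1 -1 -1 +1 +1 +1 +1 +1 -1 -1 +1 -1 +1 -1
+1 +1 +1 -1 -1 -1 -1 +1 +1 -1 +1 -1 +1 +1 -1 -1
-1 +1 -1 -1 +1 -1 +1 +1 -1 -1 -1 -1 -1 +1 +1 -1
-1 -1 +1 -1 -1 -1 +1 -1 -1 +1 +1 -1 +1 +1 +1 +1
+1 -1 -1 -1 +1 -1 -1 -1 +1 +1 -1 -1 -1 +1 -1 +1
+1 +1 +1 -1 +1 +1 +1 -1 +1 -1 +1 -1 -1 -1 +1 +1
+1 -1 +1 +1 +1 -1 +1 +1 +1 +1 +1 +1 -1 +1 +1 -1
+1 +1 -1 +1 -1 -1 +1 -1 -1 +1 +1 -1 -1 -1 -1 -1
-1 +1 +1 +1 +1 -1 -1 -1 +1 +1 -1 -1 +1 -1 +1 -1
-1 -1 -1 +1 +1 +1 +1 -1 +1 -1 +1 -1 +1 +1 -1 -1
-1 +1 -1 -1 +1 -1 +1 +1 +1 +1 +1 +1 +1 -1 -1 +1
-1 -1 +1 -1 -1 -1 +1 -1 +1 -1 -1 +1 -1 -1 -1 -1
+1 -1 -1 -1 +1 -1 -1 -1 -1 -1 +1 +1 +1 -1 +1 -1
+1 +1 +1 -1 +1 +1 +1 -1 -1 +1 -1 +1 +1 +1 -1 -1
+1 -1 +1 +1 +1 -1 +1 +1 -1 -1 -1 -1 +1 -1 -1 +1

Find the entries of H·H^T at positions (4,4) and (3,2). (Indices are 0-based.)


Row 2 of H: [1, 1, 1, -1, -1, -1, -1, 1, 1, -1, 1, -1, 1, 1, -1, -1].
Row 3 of H: [-1, 1, -1, -1, 1, -1, 1, 1, -1, -1, -1, -1, -1, 1, 1, -1].
Row 4 of H: [-1, -1, 1, -1, -1, -1, 1, -1, -1, 1, 1, -1, 1, 1, 1, 1].
(H·H^T)[4][4] = Σ_j H[4][j]·H[4][j] = (-1)² + (-1)² + (1)² + (-1)² + (-1)² + (-1)² + (1)² + (-1)² + (-1)² + (1)² + (1)² + (-1)² + (1)² + (1)² + (1)² + (1)² = 1 + 1 + 1 + 1 + 1 + 1 + 1 + 1 + 1 + 1 + 1 + 1 + 1 + 1 + 1 + 1 = 16.
(H·H^T)[3][2] = Σ_j H[3][j]·H[2][j] = (-1)·(1) + (1)·(1) + (-1)·(1) + (-1)·(-1) + (1)·(-1) + (-1)·(-1) + (1)·(-1) + (1)·(1) + (-1)·(1) + (-1)·(-1) + (-1)·(1) + (-1)·(-1) + (-1)·(1) + (1)·(1) + (1)·(-1) + (-1)·(-1) = -1 + 1 + -1 + 1 + -1 + 1 + -1 + 1 + -1 + 1 + -1 + 1 + -1 + 1 + -1 + 1 = 0.
So rows 3 and 2 are orthogonal; the diagonal entry equals n = 16.

(4,4) entry = 16; (3,2) entry = 0.


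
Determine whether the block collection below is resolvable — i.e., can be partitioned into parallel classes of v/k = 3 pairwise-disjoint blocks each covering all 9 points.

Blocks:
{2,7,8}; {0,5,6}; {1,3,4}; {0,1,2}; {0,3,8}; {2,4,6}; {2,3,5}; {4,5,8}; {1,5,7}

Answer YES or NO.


v = 9, block size k = 3, number of blocks = 9.
For resolvability, blocks must partition into parallel classes of size v/k = 3.
Total blocks must therefore be a multiple of 3: 9 = 3·3 + 0 ⇒ divisible ✓.
Consider block {0,1,2}. The only other block(s) in the collection disjoint from it are {4,5,8} — just 1 block(s). Any parallel class containing {0,1,2} would need 2 other blocks each disjoint from it, so no parallel class of size 3 can contain {0,1,2}.
Since every block must belong to some parallel class in a resolution, the collection cannot be partitioned into parallel classes.
Resolvable? NO.

NO


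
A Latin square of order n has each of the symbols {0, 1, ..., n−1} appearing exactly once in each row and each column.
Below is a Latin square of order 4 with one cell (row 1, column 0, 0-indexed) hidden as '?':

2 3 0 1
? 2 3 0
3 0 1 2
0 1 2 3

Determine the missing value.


Row 1 contains symbols [0, 2, 3] — missing [1].
Column 0 contains symbols [0, 2, 3] — missing [1].
The missing symbol must appear in both missing sets; intersection = [1].
Therefore the hidden value is 1.

Missing value = 1.


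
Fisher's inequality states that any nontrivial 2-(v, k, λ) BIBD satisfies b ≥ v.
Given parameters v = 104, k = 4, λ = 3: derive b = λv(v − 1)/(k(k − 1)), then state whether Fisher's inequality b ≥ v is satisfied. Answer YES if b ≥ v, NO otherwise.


r = λ(v − 1)/(k − 1) = 3·103/3 = 103.
b = vr/k = 104·103/4 = 2678.
Fisher's inequality: b ≥ v ⇔ 2678 ≥ 104? YES.

YES


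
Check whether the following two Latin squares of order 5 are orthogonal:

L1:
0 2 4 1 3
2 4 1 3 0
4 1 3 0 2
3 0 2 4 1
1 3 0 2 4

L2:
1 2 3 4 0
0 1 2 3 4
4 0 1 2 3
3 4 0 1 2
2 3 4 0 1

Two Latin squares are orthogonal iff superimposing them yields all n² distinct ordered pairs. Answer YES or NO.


Form the n² = 25 superimposed pairs (L1[i][j], L2[i][j]), row by row (rows and columns indexed from 0):
row 0: (0,1) (2,2) (4,3) (1,4) (3,0)
row 1: (2,0) (4,1) (1,2) (3,3) (0,4)
row 2: (4,4) (1,0) (3,1) (0,2) (2,3)
row 3: (3,3) (0,4) (2,0) (4,1) (1,2)
row 4: (1,2) (3,3) (0,4) (2,0) (4,1)
Orthogonality requires all 25 pairs distinct.
But the pair (3,3) repeats: cell (1,3) has L1 = 3, L2 = 3, and cell (3,0) has L1 = 3, L2 = 3.
A repeated pair means some other pair never occurs (only 15 distinct pairs out of 25), so the squares are not orthogonal.
Conclusion: NO.

NO


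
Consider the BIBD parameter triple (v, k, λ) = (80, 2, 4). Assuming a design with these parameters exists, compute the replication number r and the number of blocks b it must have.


Any 2-(v, k, λ) BIBD satisfies two necessary conditions:
  (i)  Each point sits in r blocks, and counting incidences through any fixed point gives r(k − 1) = λ(v − 1), so r = λ(v − 1)/(k − 1).
  (ii) Total incidences bk = vr, so b = vr/k.
Step 1: r = λ(v − 1)/(k − 1) = 4·(80 − 1)/(2 − 1) = 4·79/1 = 316/1 = 316.
Step 2: b = vr/k = 80·316/2 = 25280/2 = 12640.
Check integrality: r = 316 ∈ Z ✓, b = 12640 ∈ Z ✓.
(These identities are necessary conditions: they determine r and b for any design with these parameters, but do not by themselves prove that one exists.)

r = 316, b = 12640.


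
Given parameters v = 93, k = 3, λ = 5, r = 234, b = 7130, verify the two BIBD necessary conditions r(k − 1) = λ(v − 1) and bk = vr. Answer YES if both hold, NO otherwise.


Condition (i): r(k − 1) = 234·2 = 468; λ(v − 1) = 5·92 = 460. Match? NO.
Condition (ii): bk = 7130·3 = 21390; vr = 93·234 = 21762. Match? NO.
Both conditions hold? NO.

NO


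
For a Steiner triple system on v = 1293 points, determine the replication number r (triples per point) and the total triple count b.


An STS(v) is a 2-(v, 3, 1) BIBD: block size k = 3, λ = 1.
Replication: r(k − 1) = λ(v − 1) ⇒ r·2 = 1293 − 1 = 1292 ⇒ r = 646.
Block count: b = v(v − 1)/6 = 1293·1292/6 = 1670556/6 = 278426.
(Check via bk = vr: 278426·3 = 835278 = 1293·646 = 835278 ✓.)

r = 646, b = 278426.


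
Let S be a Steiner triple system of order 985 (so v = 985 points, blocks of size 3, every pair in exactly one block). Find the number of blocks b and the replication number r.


An STS(v) is a 2-(v, 3, 1) BIBD: block size k = 3, λ = 1.
Replication: r(k − 1) = λ(v − 1) ⇒ r·2 = 985 − 1 = 984 ⇒ r = 492.
Block count: b = v(v − 1)/6 = 985·984/6 = 969240/6 = 161540.
(Check via bk = vr: 161540·3 = 484620 = 985·492 = 484620 ✓.)

r = 492, b = 161540.


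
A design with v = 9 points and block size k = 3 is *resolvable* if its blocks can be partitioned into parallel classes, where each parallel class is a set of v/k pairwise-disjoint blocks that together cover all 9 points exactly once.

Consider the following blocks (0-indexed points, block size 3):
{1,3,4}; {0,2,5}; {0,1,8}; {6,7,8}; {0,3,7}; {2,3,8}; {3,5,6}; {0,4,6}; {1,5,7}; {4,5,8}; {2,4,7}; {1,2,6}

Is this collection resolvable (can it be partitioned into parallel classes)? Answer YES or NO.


v = 9, block size k = 3, number of blocks = 12.
For resolvability, blocks must partition into parallel classes of size v/k = 3.
Total blocks must therefore be a multiple of 3: 12 = 3·4 + 0 ⇒ divisible ✓.
Greedy packing gives 4 candidate class(es). Each should be a full parallel class (size 3, covers all 9 points).
  Class 1 (3 blocks): {1,3,4}; {0,2,5}; {6,7,8}. Points covered: [0, 1, 2, 3, 4, 5, 6, 7, 8].
  Class 2 (3 blocks): {0,1,8}; {3,5,6}; {2,4,7}. Points covered: [0, 1, 2, 3, 4, 5, 6, 7, 8].
  Class 3 (3 blocks): {0,3,7}; {4,5,8}; {1,2,6}. Points covered: [0, 1, 2, 3, 4, 5, 6, 7, 8].
  Class 4 (3 blocks): {2,3,8}; {0,4,6}; {1,5,7}. Points covered: [0, 1, 2, 3, 4, 5, 6, 7, 8].
All classes full (size 3)? YES. All classes cover every point? YES.
Resolvable? YES.

YES


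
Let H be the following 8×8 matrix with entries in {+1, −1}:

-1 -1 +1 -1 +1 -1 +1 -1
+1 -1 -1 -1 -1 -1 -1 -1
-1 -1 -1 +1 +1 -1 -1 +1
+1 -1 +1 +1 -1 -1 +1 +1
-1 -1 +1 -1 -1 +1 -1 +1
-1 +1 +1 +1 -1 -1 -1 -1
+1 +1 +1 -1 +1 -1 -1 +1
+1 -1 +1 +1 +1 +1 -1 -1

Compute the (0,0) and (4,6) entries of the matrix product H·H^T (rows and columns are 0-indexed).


Row 0 of H: [-1, -1, 1, -1, 1, -1, 1, -1].
Row 4 of H: [-1, -1, 1, -1, -1, 1, -1, 1].
Row 6 of H: [1, 1, 1, -1, 1, -1, -1, 1].
(H·H^T)[0][0] = Σ_j H[0][j]·H[0][j] = (-1)² + (-1)² + (1)² + (-1)² + (1)² + (-1)² + (1)² + (-1)² = 1 + 1 + 1 + 1 + 1 + 1 + 1 + 1 = 8.
(H·H^T)[4][6] = Σ_j H[4][j]·H[6][j] = (-1)·(1) + (-1)·(1) + (1)·(1) + (-1)·(-1) + (-1)·(1) + (1)·(-1) + (-1)·(-1) + (1)·(1) = -1 + -1 + 1 + 1 + -1 + -1 + 1 + 1 = 0.
So rows 4 and 6 are orthogonal; the diagonal entry equals n = 8.

(0,0) entry = 8; (4,6) entry = 0.


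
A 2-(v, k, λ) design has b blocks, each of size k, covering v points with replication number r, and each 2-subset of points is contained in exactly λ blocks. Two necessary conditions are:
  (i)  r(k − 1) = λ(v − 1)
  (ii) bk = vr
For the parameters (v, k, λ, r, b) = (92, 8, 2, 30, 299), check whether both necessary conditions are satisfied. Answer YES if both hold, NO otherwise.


Condition (i): r(k − 1) = 30·7 = 210; λ(v − 1) = 2·91 = 182. Match? NO.
Condition (ii): bk = 299·8 = 2392; vr = 92·30 = 2760. Match? NO.
Both conditions hold? NO.

NO


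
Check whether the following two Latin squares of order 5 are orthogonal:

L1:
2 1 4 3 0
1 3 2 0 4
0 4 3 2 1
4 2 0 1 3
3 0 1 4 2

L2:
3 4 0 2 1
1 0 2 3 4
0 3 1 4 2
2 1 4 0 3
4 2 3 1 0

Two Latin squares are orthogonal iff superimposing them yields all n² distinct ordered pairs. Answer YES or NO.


Form the n² = 25 superimposed pairs (L1[i][j], L2[i][j]), row by row (rows and columns indexed from 0):
row 0: (2,3) (1,4) (4,0) (3,2) (0,1)
row 1: (1,1) (3,0) (2,2) (0,3) (4,4)
row 2: (0,0) (4,3) (3,1) (2,4) (1,2)
row 3: (4,2) (2,1) (0,4) (1,0) (3,3)
row 4: (3,4) (0,2) (1,3) (4,1) (2,0)
Orthogonality requires all 25 pairs distinct.
Check by first coordinate: for each symbol s of L1, list the L2 entries in the n cells where L1 = s; they must all differ.
  L1 = 0: L2 entries (in reading order) 1, 3, 0, 4, 2 — all 5 distinct ✓
  L1 = 1: L2 entries (in reading order) 4, 1, 2, 0, 3 — all 5 distinct ✓
  L1 = 2: L2 entries (in reading order) 3, 2, 4, 1, 0 — all 5 distinct ✓
  L1 = 3: L2 entries (in reading order) 2, 0, 1, 3, 4 — all 5 distinct ✓
  L1 = 4: L2 entries (in reading order) 0, 4, 3, 2, 1 — all 5 distinct ✓
Every symbol of L1 meets every symbol of L2 exactly once, so all 25 pairs are distinct (25 of 25).
Conclusion: YES.

YES


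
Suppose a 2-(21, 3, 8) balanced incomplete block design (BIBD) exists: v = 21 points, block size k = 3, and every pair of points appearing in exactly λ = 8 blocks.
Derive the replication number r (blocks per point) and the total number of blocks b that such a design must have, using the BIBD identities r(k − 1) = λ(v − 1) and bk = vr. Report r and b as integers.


Any 2-(v, k, λ) BIBD satisfies two necessary conditions:
  (i)  Each point sits in r blocks, and counting incidences through any fixed point gives r(k − 1) = λ(v − 1), so r = λ(v − 1)/(k − 1).
  (ii) Total incidences bk = vr, so b = vr/k.
Step 1: r = λ(v − 1)/(k − 1) = 8·(21 − 1)/(3 − 1) = 8·20/2 = 160/2 = 80.
Step 2: b = vr/k = 21·80/3 = 1680/3 = 560.
Check integrality: r = 80 ∈ Z ✓, b = 560 ∈ Z ✓.
(These identities are necessary conditions: they determine r and b for any design with these parameters, but do not by themselves prove that one exists.)

r = 80, b = 560.


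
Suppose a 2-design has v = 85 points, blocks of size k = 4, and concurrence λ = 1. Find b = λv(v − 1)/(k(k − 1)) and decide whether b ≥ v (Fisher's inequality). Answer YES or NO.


r = λ(v − 1)/(k − 1) = 1·84/3 = 28.
b = vr/k = 85·28/4 = 595.
Fisher's inequality: b ≥ v ⇔ 595 ≥ 85? YES.

YES


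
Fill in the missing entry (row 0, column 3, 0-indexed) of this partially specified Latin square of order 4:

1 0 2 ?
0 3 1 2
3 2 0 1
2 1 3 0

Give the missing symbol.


Row 0 contains symbols [0, 1, 2] — missing [3].
Column 3 contains symbols [0, 1, 2] — missing [3].
The missing symbol must appear in both missing sets; intersection = [3].
Therefore the hidden value is 3.

Missing value = 3.


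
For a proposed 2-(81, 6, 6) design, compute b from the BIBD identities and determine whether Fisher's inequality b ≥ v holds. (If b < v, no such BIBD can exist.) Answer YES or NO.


b = λv(v − 1)/(k(k − 1)) = 6·81·80/(6·5) = 38880/30 = 1296.
Compare with v = 81: b ≥ v, so Fisher's inequality holds.

YES


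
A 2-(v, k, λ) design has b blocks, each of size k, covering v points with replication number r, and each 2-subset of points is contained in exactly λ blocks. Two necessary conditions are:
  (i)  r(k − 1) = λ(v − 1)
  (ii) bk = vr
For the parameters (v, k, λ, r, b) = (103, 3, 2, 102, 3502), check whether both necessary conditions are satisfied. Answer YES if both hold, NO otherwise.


Condition (i): r(k − 1) = 102·2 = 204; λ(v − 1) = 2·102 = 204. Match? YES.
Condition (ii): bk = 3502·3 = 10506; vr = 103·102 = 10506. Match? YES.
Both conditions hold? YES.

YES


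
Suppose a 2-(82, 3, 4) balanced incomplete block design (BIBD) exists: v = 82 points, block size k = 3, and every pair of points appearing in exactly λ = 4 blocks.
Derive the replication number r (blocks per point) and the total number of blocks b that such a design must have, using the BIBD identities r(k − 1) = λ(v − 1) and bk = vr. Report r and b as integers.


Any 2-(v, k, λ) BIBD satisfies two necessary conditions:
  (i)  Each point sits in r blocks, and counting incidences through any fixed point gives r(k − 1) = λ(v − 1), so r = λ(v − 1)/(k − 1).
  (ii) Total incidences bk = vr, so b = vr/k.
Step 1: r = λ(v − 1)/(k − 1) = 4·(82 − 1)/(3 − 1) = 4·81/2 = 324/2 = 162.
Step 2: b = vr/k = 82·162/3 = 13284/3 = 4428.
Check integrality: r = 162 ∈ Z ✓, b = 4428 ∈ Z ✓.
(These identities are necessary conditions: they determine r and b for any design with these parameters, but do not by themselves prove that one exists.)

r = 162, b = 4428.


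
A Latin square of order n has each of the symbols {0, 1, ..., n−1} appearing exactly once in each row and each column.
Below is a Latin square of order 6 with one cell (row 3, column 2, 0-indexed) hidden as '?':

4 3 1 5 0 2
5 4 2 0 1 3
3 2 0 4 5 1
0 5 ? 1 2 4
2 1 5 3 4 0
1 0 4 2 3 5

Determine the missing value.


Row 3 contains symbols [0, 1, 2, 4, 5] — missing [3].
Column 2 contains symbols [0, 1, 2, 4, 5] — missing [3].
The missing symbol must appear in both missing sets; intersection = [3].
Therefore the hidden value is 3.

Missing value = 3.


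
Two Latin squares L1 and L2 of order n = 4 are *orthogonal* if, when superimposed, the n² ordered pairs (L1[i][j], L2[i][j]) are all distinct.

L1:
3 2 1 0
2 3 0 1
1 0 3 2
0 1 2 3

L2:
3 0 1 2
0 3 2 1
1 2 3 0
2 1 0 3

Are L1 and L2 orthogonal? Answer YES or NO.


Form the n² = 16 superimposed pairs (L1[i][j], L2[i][j]), row by row (rows and columns indexed from 0):
row 0: (3,3) (2,0) (1,1) (0,2)
row 1: (2,0) (3,3) (0,2) (1,1)
row 2: (1,1) (0,2) (3,3) (2,0)
row 3: (0,2) (1,1) (2,0) (3,3)
Orthogonality requires all 16 pairs distinct.
But the pair (2,0) repeats: cell (0,1) has L1 = 2, L2 = 0, and cell (1,0) has L1 = 2, L2 = 0.
A repeated pair means some other pair never occurs (only 4 distinct pairs out of 16), so the squares are not orthogonal.
Conclusion: NO.

NO


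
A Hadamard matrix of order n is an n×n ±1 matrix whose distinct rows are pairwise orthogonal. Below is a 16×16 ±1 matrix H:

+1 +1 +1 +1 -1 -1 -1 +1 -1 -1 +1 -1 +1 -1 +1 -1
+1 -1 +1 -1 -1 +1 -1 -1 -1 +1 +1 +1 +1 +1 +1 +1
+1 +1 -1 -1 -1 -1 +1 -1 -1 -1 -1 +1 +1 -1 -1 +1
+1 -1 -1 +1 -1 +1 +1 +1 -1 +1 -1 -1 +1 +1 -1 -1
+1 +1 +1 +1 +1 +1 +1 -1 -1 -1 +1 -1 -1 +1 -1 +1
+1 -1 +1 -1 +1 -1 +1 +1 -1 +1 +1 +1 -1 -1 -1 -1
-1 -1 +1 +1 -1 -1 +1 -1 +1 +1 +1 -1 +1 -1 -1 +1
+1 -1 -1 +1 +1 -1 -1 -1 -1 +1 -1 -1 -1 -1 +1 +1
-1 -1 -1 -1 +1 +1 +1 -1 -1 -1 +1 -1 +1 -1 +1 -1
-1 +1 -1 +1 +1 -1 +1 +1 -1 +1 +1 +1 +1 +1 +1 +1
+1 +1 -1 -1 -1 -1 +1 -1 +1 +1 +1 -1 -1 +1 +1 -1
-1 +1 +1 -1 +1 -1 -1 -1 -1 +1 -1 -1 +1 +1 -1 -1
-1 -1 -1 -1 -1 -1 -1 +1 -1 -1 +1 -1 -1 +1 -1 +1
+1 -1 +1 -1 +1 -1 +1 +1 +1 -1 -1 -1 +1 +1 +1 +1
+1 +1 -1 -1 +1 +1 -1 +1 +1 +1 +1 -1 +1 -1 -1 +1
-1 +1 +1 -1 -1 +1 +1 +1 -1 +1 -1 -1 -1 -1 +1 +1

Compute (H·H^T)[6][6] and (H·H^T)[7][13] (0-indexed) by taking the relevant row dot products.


Row 6 of H: [-1, -1, 1, 1, -1, -1, 1, -1, 1, 1, 1, -1, 1, -1, -1, 1].
Row 7 of H: [1, -1, -1, 1, 1, -1, -1, -1, -1, 1, -1, -1, -1, -1, 1, 1].
Row 13 of H: [1, -1, 1, -1, 1, -1, 1, 1, 1, -1, -1, -1, 1, 1, 1, 1].
(H·H^T)[6][6] = Σ_j H[6][j]·H[6][j] = (-1)² + (-1)² + (1)² + (1)² + (-1)² + (-1)² + (1)² + (-1)² + (1)² + (1)² + (1)² + (-1)² + (1)² + (-1)² + (-1)² + (1)² = 1 + 1 + 1 + 1 + 1 + 1 + 1 + 1 + 1 + 1 + 1 + 1 + 1 + 1 + 1 + 1 = 16.
(H·H^T)[7][13] = Σ_j H[7][j]·H[13][j] = (1)·(1) + (-1)·(-1) + (-1)·(1) + (1)·(-1) + (1)·(1) + (-1)·(-1) + (-1)·(1) + (-1)·(1) + (-1)·(1) + (1)·(-1) + (-1)·(-1) + (-1)·(-1) + (-1)·(1) + (-1)·(1) + (1)·(1) + (1)·(1) = 1 + 1 + -1 + -1 + 1 + 1 + -1 + -1 + -1 + -1 + 1 + 1 + -1 + -1 + 1 + 1 = 0.
So rows 7 and 13 are orthogonal; the diagonal entry equals n = 16.

(6,6) entry = 16; (7,13) entry = 0.


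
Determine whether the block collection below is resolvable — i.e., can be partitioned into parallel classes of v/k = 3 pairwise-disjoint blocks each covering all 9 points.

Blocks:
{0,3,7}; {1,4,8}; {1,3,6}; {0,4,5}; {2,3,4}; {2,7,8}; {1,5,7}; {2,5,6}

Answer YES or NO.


v = 9, block size k = 3, number of blocks = 8.
For resolvability, blocks must partition into parallel classes of size v/k = 3.
Total blocks must therefore be a multiple of 3: 8 = 3·2 + 2 ⇒ not divisible ✗.
Resolvable? NO.

NO


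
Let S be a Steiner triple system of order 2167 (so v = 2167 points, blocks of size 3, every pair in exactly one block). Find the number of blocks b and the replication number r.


An STS(v) is a 2-(v, 3, 1) BIBD: block size k = 3, λ = 1.
Replication: r(k − 1) = λ(v − 1) ⇒ r·2 = 2167 − 1 = 2166 ⇒ r = 1083.
Block count: b = v(v − 1)/6 = 2167·2166/6 = 4693722/6 = 782287.

r = 1083, b = 782287.


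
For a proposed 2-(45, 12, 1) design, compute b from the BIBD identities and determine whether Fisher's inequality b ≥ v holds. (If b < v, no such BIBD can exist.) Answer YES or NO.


r = λ(v − 1)/(k − 1) = 1·44/11 = 4.
b = vr/k = 45·4/12 = 15.
Fisher's inequality: b ≥ v ⇔ 15 ≥ 45? NO.

NO


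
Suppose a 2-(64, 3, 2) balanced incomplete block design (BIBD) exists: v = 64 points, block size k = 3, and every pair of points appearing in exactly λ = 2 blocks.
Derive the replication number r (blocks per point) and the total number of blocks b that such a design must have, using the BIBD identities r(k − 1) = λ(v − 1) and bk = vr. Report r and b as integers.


Any 2-(v, k, λ) BIBD satisfies two necessary conditions:
  (i)  Each point sits in r blocks, and counting incidences through any fixed point gives r(k − 1) = λ(v − 1), so r = λ(v − 1)/(k − 1).
  (ii) Total incidences bk = vr, so b = vr/k.
Step 1: r = λ(v − 1)/(k − 1) = 2·(64 − 1)/(3 − 1) = 2·63/2 = 126/2 = 63.
Step 2: b = vr/k = 64·63/3 = 4032/3 = 1344.
Check integrality: r = 63 ∈ Z ✓, b = 1344 ∈ Z ✓.
(These identities are necessary conditions: they determine r and b for any design with these parameters, but do not by themselves prove that one exists.)

r = 63, b = 1344.


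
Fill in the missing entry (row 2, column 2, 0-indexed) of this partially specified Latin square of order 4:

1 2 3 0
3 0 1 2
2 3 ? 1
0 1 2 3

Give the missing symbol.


Row 2 contains symbols [1, 2, 3] — missing [0].
Column 2 contains symbols [1, 2, 3] — missing [0].
The missing symbol must appear in both missing sets; intersection = [0].
Therefore the hidden value is 0.

Missing value = 0.


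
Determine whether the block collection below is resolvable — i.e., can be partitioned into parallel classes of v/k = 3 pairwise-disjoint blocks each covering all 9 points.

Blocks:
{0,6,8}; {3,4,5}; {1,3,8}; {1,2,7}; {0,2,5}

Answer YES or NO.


v = 9, block size k = 3, number of blocks = 5.
For resolvability, blocks must partition into parallel classes of size v/k = 3.
Total blocks must therefore be a multiple of 3: 5 = 3·1 + 2 ⇒ not divisible ✗.
Resolvable? NO.

NO


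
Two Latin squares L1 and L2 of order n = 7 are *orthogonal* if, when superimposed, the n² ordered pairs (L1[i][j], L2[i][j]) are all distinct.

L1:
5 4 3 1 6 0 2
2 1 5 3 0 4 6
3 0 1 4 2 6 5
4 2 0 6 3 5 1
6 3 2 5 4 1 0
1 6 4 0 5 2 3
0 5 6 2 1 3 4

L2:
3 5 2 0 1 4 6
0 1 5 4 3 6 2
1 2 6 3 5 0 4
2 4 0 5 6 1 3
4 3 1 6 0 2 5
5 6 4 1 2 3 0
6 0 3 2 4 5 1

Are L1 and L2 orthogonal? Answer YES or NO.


Form the n² = 49 superimposed pairs (L1[i][j], L2[i][j]), row by row (rows and columns indexed from 0):
row 0: (5,3) (4,5) (3,2) (1,0) (6,1) (0,4) (2,6)
row 1: (2,0) (1,1) (5,5) (3,4) (0,3) (4,6) (6,2)
row 2: (3,1) (0,2) (1,6) (4,3) (2,5) (6,0) (5,4)
row 3: (4,2) (2,4) (0,0) (6,5) (3,6) (5,1) (1,3)
row 4: (6,4) (3,3) (2,1) (5,6) (4,0) (1,2) (0,5)
row 5: (1,5) (6,6) (4,4) (0,1) (5,2) (2,3) (3,0)
row 6: (0,6) (5,0) (6,3) (2,2) (1,4) (3,5) (4,1)
Orthogonality requires all 49 pairs distinct.
Check by first coordinate: for each symbol s of L1, list the L2 entries in the n cells where L1 = s; they must all differ.
  L1 = 0: L2 entries (in reading order) 4, 3, 2, 0, 5, 1, 6 — all 7 distinct ✓
  L1 = 1: L2 entries (in reading order) 0, 1, 6, 3, 2, 5, 4 — all 7 distinct ✓
  L1 = 2: L2 entries (in reading order) 6, 0, 5, 4, 1, 3, 2 — all 7 distinct ✓
  L1 = 3: L2 entries (in reading order) 2, 4, 1, 6, 3, 0, 5 — all 7 distinct ✓
  L1 = 4: L2 entries (in reading order) 5, 6, 3, 2, 0, 4, 1 — all 7 distinct ✓
  L1 = 5: L2 entries (in reading order) 3, 5, 4, 1, 6, 2, 0 — all 7 distinct ✓
  L1 = 6: L2 entries (in reading order) 1, 2, 0, 5, 4, 6, 3 — all 7 distinct ✓
Every symbol of L1 meets every symbol of L2 exactly once, so all 49 pairs are distinct (49 of 49).
Conclusion: YES.

YES


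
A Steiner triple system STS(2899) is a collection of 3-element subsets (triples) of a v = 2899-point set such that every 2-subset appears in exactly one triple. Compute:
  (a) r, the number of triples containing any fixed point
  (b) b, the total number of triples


An STS(v) is a 2-(v, 3, 1) BIBD: block size k = 3, λ = 1.
Replication: r(k − 1) = λ(v − 1) ⇒ r·2 = 2899 − 1 = 2898 ⇒ r = 1449.
Block count: b = v(v − 1)/6 = 2899·2898/6 = 8401302/6 = 1400217.
(Check via bk = vr: 1400217·3 = 4200651 = 2899·1449 = 4200651 ✓.)

r = 1449, b = 1400217.
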